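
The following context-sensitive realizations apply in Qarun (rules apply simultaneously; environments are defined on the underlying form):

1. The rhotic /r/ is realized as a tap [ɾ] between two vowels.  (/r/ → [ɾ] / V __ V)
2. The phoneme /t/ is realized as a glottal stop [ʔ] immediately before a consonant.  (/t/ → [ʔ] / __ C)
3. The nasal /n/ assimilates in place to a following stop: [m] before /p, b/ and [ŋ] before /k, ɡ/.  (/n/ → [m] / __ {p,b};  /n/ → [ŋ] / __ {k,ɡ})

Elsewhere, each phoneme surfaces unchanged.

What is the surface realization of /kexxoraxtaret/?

/r/ (between /o/ and /a/) occurs between two vowels → [ɾ] by rule 1.
/t/ (between /x/ and /a/) is in the target of rule 2 but the environment (immediately before a consonant) is not met → [t].
/r/ — between /a/ and /e/, between two vowels — surfaces as [ɾ] (rule 1).
/t/ (word-final) is in the target of rule 2 but the environment (immediately before a consonant) is not met → [t].

[kexxoɾaxtaɾet]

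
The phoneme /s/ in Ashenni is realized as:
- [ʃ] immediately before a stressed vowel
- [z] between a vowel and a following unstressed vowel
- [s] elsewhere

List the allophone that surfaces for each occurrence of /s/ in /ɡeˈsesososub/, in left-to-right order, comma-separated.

[ʃ], [z], [z], [z]

Occurrence 1 (position 3): immediately before a stressed vowel → [ʃ].
Occurrence 2 (position 5): between a vowel and a following unstressed vowel → [z].
Occurrence 3 (position 7): between a vowel and a following unstressed vowel → [z].
Occurrence 4 (position 9): between a vowel and a following unstressed vowel → [z].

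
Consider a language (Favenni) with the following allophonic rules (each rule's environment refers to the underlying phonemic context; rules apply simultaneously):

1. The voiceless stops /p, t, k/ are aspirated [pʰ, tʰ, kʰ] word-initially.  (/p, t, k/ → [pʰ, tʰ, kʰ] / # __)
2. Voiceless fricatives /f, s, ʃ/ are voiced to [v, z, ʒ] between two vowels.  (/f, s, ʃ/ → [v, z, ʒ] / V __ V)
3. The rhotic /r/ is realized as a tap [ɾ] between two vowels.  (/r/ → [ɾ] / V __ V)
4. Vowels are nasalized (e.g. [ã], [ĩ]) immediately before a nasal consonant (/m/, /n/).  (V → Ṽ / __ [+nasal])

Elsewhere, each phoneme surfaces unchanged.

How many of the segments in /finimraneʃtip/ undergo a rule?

Segments that undergo a rule: /i/ → [ĩ] (rule 4); /i/ → [ĩ] (rule 4); /a/ → [ã] (rule 4).
All other segments surface unchanged.

3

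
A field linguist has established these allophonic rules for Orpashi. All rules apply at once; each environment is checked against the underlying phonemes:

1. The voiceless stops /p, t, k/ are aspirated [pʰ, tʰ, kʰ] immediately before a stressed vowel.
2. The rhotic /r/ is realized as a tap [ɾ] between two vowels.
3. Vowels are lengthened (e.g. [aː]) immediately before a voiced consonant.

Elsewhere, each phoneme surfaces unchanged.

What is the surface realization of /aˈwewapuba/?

[aːˈweːwapuːba]

/a/ meets the environment for rule 3 (before a voiced consonant) → [aː].
/e/ (between /w/ and /w/) occurs before a voiced consonant → [eː] by rule 3.
/a/ (between /w/ and /p/) fails the environment for rule 3, so it stays [a].
/p/ — between /a/ and /u/; rule 1 does not apply here → [p].
/u/ (between /p/ and /b/): before a voiced consonant, so rule 3 applies → [uː].
/a/ (word-final) is in the target of rule 3 but the environment (before a voiced consonant) is not met → [a].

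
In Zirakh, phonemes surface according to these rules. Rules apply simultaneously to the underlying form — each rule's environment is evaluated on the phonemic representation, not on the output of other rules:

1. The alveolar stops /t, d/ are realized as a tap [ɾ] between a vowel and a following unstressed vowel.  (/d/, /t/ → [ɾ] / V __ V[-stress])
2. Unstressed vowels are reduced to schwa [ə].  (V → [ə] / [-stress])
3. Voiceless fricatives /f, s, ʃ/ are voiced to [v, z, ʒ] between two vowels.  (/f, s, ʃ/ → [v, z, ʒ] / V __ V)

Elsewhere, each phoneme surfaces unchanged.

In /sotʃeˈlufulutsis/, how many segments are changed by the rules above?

6

Segments that undergo a rule: /o/ → [ə] (rule 2); /e/ → [ə] (rule 2); /f/ → [v] (rule 3); /u/ → [ə] (rule 2); /u/ → [ə] (rule 2); /i/ → [ə] (rule 2).
All other segments surface unchanged.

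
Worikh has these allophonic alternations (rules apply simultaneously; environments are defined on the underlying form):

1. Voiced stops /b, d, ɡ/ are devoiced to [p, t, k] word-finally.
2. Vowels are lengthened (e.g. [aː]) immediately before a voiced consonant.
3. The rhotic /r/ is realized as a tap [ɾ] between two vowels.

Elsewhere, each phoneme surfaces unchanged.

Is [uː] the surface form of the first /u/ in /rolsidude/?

/u/ (between /d/ and /d/) occurs before a voiced consonant → [uː] by rule 2.
The actual realization is [uː], which matches [uː].

Yes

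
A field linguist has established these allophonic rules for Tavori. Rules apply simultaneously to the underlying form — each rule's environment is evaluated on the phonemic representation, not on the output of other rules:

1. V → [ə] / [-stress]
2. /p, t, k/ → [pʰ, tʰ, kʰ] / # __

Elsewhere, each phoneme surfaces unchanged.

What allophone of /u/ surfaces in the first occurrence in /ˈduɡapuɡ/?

/u/ (between /d/ and /ɡ/): rule 1 targets it, but not in an unstressed syllable → unchanged [u].

[u]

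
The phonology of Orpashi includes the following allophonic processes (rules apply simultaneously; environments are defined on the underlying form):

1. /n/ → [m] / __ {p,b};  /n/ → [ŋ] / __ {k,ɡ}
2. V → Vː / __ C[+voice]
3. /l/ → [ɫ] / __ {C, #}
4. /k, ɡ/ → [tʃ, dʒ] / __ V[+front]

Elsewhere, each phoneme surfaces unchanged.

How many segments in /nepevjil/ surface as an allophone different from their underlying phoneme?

3

Segments that undergo a rule: /e/ → [eː] (rule 2); /i/ → [iː] (rule 2); /l/ → [ɫ] (rule 3).
All other segments surface unchanged.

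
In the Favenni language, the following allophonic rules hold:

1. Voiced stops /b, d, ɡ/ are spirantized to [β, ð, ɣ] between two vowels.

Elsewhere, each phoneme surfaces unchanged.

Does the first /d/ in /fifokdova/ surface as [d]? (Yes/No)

Yes

/d/ (between /k/ and /o/) fails the environment for rule 1, so it stays [d].
The actual realization is [d], which matches [d].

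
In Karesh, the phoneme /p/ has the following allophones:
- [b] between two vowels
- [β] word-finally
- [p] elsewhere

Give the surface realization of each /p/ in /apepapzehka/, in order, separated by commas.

Occurrence 1 (position 2): between two vowels → [b].
Occurrence 2 (position 4): between two vowels → [b].
Occurrence 3 (position 6): no conditioning environment matches → elsewhere allophone [p].

[b], [b], [p]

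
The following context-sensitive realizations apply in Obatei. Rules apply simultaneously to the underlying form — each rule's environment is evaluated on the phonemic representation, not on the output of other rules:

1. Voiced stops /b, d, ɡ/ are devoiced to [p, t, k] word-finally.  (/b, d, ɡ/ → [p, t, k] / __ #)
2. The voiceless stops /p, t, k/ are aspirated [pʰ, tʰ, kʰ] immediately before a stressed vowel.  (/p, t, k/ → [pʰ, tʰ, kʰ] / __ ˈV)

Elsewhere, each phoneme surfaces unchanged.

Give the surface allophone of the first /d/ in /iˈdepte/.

/d/ (between /i/ and /e/) fails the environment for rule 1, so it stays [d].

[d]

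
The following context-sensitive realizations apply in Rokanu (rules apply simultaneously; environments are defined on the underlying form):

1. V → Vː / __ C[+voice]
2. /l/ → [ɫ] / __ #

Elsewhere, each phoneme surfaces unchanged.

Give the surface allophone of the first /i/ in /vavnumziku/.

[i]

/i/ (between /z/ and /k/) fails the environment for rule 1, so it stays [i].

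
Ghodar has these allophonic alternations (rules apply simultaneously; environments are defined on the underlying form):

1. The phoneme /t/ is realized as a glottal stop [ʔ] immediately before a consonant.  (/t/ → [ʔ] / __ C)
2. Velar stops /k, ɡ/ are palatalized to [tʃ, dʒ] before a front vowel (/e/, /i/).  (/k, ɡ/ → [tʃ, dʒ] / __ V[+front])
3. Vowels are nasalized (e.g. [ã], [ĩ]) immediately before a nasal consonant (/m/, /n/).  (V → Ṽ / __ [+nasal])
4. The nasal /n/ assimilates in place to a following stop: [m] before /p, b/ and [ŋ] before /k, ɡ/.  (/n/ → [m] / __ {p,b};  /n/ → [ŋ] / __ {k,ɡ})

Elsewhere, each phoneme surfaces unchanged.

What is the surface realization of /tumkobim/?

[tũmkobĩm]

/t/ (word-initial) is in the target of rule 1 but the environment (immediately before a consonant) is not met → [t].
/u/ meets the environment for rule 3 (before a nasal consonant) → [ũ].
/m/ — not in any rule's target class → [m].
/k/ (between /m/ and /o/) fails the environment for rule 2, so it stays [k].
/o/ (between /k/ and /b/): rule 3 targets it, but not before a nasal consonant → unchanged [o].
/b/ (between /o/ and /i/): no rule targets it → [b].
/i/ meets the environment for rule 3 (before a nasal consonant) → [ĩ].
/m/ — not in any rule's target class → [m].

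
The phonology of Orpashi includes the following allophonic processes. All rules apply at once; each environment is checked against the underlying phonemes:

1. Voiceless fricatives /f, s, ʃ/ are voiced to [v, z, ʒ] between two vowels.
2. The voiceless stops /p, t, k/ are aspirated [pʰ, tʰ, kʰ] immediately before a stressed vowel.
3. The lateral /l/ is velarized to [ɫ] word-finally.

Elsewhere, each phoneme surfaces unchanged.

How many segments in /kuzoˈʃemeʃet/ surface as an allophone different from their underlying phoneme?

Segments that undergo a rule: /ʃ/ → [ʒ] (rule 1); /ʃ/ → [ʒ] (rule 1).
All other segments surface unchanged.

2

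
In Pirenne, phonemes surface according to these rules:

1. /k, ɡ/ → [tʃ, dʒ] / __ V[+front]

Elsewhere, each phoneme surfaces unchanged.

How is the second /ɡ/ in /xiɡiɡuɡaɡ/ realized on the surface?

[ɡ]

/ɡ/ (between /i/ and /u/) fails the environment for rule 1, so it stays [ɡ].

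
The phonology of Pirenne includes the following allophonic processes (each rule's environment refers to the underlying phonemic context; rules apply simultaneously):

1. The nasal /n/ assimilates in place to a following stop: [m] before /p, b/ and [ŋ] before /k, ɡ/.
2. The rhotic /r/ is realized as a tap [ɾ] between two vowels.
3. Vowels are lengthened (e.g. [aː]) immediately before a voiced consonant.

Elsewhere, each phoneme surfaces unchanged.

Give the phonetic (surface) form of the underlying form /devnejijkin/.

[deːvneːjiːjkiːn]

/d/ (word-initial): no rule targets it → [d].
/e/ meets the environment for rule 3 (before a voiced consonant) → [eː].
/v/ — not in any rule's target class → [v].
/n/ — between /v/ and /e/; rule 1 does not apply here → [n].
/e/ (between /n/ and /j/) occurs before a voiced consonant → [eː] by rule 3.
/j/ — not in any rule's target class → [j].
/i/ (between /j/ and /j/): before a voiced consonant, so rule 3 applies → [iː].
/j/ (between /i/ and /k/) is unaffected → [j].
/k/ (between /j/ and /i/): no rule targets it → [k].
/i/ (between /k/ and /n/): before a voiced consonant, so rule 3 applies → [iː].
/n/ (word-final) fails the environment for rule 1, so it stays [n].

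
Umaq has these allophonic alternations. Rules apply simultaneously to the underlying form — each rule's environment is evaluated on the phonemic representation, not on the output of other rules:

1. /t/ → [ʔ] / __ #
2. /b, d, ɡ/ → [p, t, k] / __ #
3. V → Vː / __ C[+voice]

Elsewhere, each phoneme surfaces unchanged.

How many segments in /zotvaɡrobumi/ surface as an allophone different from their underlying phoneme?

Segments that undergo a rule: /a/ → [aː] (rule 3); /o/ → [oː] (rule 3); /u/ → [uː] (rule 3).
All other segments surface unchanged.

3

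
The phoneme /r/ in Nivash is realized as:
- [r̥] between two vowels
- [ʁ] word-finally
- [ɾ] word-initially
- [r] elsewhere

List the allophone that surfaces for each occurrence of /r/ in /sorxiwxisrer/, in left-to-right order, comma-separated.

Occurrence 1 (position 3): no conditioning environment matches → elsewhere allophone [r].
Occurrence 2 (position 10): no conditioning environment matches → elsewhere allophone [r].
Occurrence 3 (position 12): word-finally → [ʁ].

[r], [r], [ʁ]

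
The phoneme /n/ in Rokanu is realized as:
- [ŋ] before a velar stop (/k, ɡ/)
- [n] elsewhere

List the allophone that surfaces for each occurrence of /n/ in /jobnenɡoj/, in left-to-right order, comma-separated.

[n], [ŋ]

Occurrence 1 (position 4): no conditioning environment matches → elsewhere allophone [n].
Occurrence 2 (position 6): before a velar stop → [ŋ].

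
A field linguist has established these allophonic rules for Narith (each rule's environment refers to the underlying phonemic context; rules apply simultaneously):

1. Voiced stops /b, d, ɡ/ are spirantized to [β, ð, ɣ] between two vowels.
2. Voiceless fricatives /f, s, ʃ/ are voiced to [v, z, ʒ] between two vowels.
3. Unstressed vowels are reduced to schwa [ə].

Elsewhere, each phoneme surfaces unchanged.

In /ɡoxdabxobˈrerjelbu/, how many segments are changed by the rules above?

Segments that undergo a rule: /o/ → [ə] (rule 3); /a/ → [ə] (rule 3); /o/ → [ə] (rule 3); /e/ → [ə] (rule 3); /u/ → [ə] (rule 3).
All other segments surface unchanged.

5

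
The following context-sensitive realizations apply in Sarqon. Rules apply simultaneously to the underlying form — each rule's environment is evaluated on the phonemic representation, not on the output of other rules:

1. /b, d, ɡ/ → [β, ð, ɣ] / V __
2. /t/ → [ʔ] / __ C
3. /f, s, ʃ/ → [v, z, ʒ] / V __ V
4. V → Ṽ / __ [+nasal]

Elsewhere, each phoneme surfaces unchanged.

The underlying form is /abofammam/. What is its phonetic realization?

[aβovãmmãm]

/a/ (word-initial) fails the environment for rule 4, so it stays [a].
/b/ — between /a/ and /o/, immediately after a vowel — surfaces as [β] (rule 1).
/o/ (between /b/ and /f/) fails the environment for rule 4, so it stays [o].
/f/ (between /o/ and /a/) occurs between two vowels → [v] by rule 3.
/a/ (between /f/ and /m/): before a nasal consonant, so rule 4 applies → [ã].
/m/ (between /a/ and /m/): no rule targets it → [m].
/m/ (between /m/ and /a/): no rule targets it → [m].
/a/ — between /m/ and /m/, before a nasal consonant — surfaces as [ã] (rule 4).
/m/ (word-final): no rule targets it → [m].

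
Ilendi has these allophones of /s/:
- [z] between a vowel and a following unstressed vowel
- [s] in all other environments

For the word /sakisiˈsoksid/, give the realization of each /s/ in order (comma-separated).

Occurrence 1 (position 1): no conditioning environment matches → elsewhere allophone [s].
Occurrence 2 (position 5): between a vowel and a following unstressed vowel → [z].
Occurrence 3 (position 7): no conditioning environment matches → elsewhere allophone [s].
Occurrence 4 (position 10): no conditioning environment matches → elsewhere allophone [s].

[s], [z], [s], [s]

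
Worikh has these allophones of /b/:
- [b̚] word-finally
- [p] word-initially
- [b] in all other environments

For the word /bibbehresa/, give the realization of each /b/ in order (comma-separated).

Occurrence 1 (position 1): word-initially → [p].
Occurrence 2 (position 3): no conditioning environment matches → elsewhere allophone [b].
Occurrence 3 (position 4): no conditioning environment matches → elsewhere allophone [b].

[p], [b], [b]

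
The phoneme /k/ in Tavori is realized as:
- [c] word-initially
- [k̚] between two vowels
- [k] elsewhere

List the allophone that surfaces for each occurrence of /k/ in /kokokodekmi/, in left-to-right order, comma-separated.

Occurrence 1 (position 1): word-initially → [c].
Occurrence 2 (position 3): between two vowels → [k̚].
Occurrence 3 (position 5): between two vowels → [k̚].
Occurrence 4 (position 9): no conditioning environment matches → elsewhere allophone [k].

[c], [k̚], [k̚], [k]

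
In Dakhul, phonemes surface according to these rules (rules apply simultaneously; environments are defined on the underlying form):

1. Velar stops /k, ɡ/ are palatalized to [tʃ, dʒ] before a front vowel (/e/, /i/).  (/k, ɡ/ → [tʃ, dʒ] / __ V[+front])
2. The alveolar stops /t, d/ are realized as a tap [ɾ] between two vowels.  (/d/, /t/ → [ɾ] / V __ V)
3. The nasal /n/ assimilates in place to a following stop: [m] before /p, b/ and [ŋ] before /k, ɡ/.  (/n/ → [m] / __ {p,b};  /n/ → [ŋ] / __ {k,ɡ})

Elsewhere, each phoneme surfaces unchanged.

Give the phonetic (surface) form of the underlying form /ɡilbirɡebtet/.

[dʒilbirdʒebtet]

/ɡ/ (word-initial) occurs before a front vowel → [dʒ] by rule 1.
/i/ (between /ɡ/ and /l/): no rule targets it → [i].
/l/ (between /i/ and /b/) is unaffected → [l].
/b/ — not in any rule's target class → [b].
/i/ stays [i].
/r/ — not in any rule's target class → [r].
/ɡ/ meets the environment for rule 1 (before a front vowel) → [dʒ].
/e/ (between /ɡ/ and /b/) is unaffected → [e].
/b/ stays [b].
/t/ (between /b/ and /e/): rule 2 targets it, but not between two vowels → unchanged [t].
/e/ (between /t/ and /t/) is unaffected → [e].
/t/ — word-final; rule 2 does not apply here → [t].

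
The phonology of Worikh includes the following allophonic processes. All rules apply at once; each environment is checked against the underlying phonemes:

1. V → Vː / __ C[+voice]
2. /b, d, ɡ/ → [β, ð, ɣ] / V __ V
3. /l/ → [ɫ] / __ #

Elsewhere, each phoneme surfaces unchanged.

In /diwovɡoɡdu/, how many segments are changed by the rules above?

3

Segments that undergo a rule: /i/ → [iː] (rule 1); /o/ → [oː] (rule 1); /o/ → [oː] (rule 1).
All other segments surface unchanged.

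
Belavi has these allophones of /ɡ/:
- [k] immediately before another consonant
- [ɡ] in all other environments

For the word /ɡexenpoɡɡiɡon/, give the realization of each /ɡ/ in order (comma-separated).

Occurrence 1 (position 1): no conditioning environment matches → elsewhere allophone [ɡ].
Occurrence 2 (position 8): immediately before another consonant → [k].
Occurrence 3 (position 9): no conditioning environment matches → elsewhere allophone [ɡ].
Occurrence 4 (position 11): no conditioning environment matches → elsewhere allophone [ɡ].

[ɡ], [k], [ɡ], [ɡ]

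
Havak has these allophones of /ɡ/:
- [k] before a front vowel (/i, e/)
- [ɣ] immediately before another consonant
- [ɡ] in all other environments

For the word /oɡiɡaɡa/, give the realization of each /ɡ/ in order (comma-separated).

[k], [ɡ], [ɡ]

Occurrence 1 (position 2): before a front vowel (/i, e/) → [k].
Occurrence 2 (position 4): no conditioning environment matches → elsewhere allophone [ɡ].
Occurrence 3 (position 6): no conditioning environment matches → elsewhere allophone [ɡ].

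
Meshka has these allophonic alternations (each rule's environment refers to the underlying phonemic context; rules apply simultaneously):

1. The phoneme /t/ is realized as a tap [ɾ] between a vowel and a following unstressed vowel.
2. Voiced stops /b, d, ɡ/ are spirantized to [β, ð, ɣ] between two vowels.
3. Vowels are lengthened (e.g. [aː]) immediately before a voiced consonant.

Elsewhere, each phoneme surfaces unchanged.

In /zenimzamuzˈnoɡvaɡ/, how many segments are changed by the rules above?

6

Segments that undergo a rule: /e/ → [eː] (rule 3); /i/ → [iː] (rule 3); /a/ → [aː] (rule 3); /u/ → [uː] (rule 3); /o/ → [oː] (rule 3); /a/ → [aː] (rule 3).
All other segments surface unchanged.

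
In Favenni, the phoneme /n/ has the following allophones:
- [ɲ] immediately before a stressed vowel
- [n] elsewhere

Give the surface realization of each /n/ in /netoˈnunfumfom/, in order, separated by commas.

Occurrence 1 (position 1): no conditioning environment matches → elsewhere allophone [n].
Occurrence 2 (position 5): immediately before a stressed vowel → [ɲ].
Occurrence 3 (position 7): no conditioning environment matches → elsewhere allophone [n].

[n], [ɲ], [n]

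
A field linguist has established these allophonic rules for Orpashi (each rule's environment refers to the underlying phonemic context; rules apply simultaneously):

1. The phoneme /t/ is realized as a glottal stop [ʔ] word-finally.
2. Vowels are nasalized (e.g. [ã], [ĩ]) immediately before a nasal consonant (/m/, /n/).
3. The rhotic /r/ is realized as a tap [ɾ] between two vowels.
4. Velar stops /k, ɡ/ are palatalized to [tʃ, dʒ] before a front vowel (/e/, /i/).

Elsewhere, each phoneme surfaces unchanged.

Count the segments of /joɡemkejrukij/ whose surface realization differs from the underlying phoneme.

4

Segments that undergo a rule: /ɡ/ → [dʒ] (rule 4); /e/ → [ẽ] (rule 2); /k/ → [tʃ] (rule 4); /k/ → [tʃ] (rule 4).
All other segments surface unchanged.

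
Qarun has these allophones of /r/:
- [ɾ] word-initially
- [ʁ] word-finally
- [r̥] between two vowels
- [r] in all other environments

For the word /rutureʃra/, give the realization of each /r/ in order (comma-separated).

[ɾ], [r̥], [r]

Occurrence 1 (position 1): word-initially → [ɾ].
Occurrence 2 (position 5): between two vowels → [r̥].
Occurrence 3 (position 8): no conditioning environment matches → elsewhere allophone [r].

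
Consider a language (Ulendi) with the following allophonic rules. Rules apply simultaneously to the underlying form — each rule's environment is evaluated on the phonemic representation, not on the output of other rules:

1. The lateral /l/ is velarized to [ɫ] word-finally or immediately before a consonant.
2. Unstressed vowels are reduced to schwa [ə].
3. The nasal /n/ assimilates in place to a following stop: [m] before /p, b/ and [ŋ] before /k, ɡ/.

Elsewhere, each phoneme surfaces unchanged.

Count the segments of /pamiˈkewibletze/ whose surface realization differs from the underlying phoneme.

5

Segments that undergo a rule: /a/ → [ə] (rule 2); /i/ → [ə] (rule 2); /i/ → [ə] (rule 2); /e/ → [ə] (rule 2); /e/ → [ə] (rule 2).
All other segments surface unchanged.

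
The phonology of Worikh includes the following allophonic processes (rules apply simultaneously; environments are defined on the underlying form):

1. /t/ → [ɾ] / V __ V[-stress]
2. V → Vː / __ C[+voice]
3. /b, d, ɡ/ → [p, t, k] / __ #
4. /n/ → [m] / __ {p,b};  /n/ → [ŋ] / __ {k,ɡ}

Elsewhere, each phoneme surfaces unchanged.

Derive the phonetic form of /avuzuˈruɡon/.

[aːvuːzuːˈruːɡoːn]

Rule 2 applies to /a/ (word-initial: before a voiced consonant) → [aː].
Rule 2 applies to /u/ (between /v/ and /z/: before a voiced consonant) → [uː].
/u/ meets the environment for rule 2 (before a voiced consonant) → [uː].
Rule 2 applies to /u/ (between /r/ and /ɡ/: before a voiced consonant) → [uː].
/ɡ/ (between /u/ and /o/) fails the environment for rule 3, so it stays [ɡ].
/o/ (between /ɡ/ and /n/) occurs before a voiced consonant → [oː] by rule 2.
/n/ (word-final): rule 4 targets it, but not before a labial or velar stop → unchanged [n].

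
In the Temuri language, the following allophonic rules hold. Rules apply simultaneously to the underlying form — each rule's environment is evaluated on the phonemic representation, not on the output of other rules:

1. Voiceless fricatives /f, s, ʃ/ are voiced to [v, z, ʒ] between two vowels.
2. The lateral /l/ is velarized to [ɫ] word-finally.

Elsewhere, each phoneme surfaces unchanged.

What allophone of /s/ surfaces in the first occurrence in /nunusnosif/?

[s]

/s/ (between /u/ and /n/) fails the environment for rule 1, so it stays [s].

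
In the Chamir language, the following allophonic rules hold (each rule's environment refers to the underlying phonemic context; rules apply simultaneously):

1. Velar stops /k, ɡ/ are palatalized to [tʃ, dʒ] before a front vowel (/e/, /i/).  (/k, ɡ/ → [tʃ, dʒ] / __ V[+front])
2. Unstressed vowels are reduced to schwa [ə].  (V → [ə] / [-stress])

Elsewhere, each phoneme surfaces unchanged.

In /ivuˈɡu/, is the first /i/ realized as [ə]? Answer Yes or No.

/i/ (word-initial): in an unstressed syllable, so rule 2 applies → [ə].
The actual realization is [ə], which matches [ə].

Yes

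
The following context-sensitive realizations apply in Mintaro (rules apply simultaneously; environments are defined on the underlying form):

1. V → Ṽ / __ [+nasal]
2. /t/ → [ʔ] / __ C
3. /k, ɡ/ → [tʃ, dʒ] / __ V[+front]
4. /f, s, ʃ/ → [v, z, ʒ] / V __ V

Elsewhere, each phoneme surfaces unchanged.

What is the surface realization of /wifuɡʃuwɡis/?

/w/ stays [w].
/i/ — between /w/ and /f/; rule 1 does not apply here → [i].
/f/ meets the environment for rule 4 (between two vowels) → [v].
/u/ — between /f/ and /ɡ/; rule 1 does not apply here → [u].
/ɡ/ (between /u/ and /ʃ/) fails the environment for rule 3, so it stays [ɡ].
/ʃ/ (between /ɡ/ and /u/) fails the environment for rule 4, so it stays [ʃ].
/u/ (between /ʃ/ and /w/): rule 1 targets it, but not before a nasal consonant → unchanged [u].
/w/ (between /u/ and /ɡ/): no rule targets it → [w].
/ɡ/ — between /w/ and /i/, before a front vowel — surfaces as [dʒ] (rule 3).
/i/ (between /ɡ/ and /s/): rule 1 targets it, but not before a nasal consonant → unchanged [i].
/s/ — word-final; rule 4 does not apply here → [s].

[wivuɡʃuwdʒis]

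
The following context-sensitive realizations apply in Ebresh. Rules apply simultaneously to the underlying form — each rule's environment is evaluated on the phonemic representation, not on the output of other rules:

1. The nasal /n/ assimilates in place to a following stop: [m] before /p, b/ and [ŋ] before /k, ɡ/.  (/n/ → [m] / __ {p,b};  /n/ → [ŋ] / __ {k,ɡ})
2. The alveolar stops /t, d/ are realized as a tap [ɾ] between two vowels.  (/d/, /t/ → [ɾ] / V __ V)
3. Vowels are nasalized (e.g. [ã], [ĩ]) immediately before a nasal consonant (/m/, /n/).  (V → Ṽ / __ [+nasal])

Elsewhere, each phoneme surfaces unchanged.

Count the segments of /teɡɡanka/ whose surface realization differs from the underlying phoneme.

2

Segments that undergo a rule: /a/ → [ã] (rule 3); /n/ → [ŋ] (rule 1).
All other segments surface unchanged.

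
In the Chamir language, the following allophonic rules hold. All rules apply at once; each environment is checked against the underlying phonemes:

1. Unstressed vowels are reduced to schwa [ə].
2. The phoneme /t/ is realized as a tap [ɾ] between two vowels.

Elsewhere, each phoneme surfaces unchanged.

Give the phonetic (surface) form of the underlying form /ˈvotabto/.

[ˈvoɾəbtə]

/v/ — not in any rule's target class → [v].
/o/ — between /v/ and /t/; rule 1 does not apply here → [o].
/t/ — between /o/ and /a/, between two vowels — surfaces as [ɾ] (rule 2).
/a/ (between /t/ and /b/) occurs in an unstressed syllable → [ə] by rule 1.
/b/ (between /a/ and /t/): no rule targets it → [b].
/t/ (between /b/ and /o/): rule 2 targets it, but not between two vowels → unchanged [t].
/o/ — word-final, in an unstressed syllable — surfaces as [ə] (rule 1).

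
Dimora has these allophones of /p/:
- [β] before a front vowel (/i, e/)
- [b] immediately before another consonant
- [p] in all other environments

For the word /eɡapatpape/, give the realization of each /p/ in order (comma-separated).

Occurrence 1 (position 4): no conditioning environment matches → elsewhere allophone [p].
Occurrence 2 (position 7): no conditioning environment matches → elsewhere allophone [p].
Occurrence 3 (position 9): before a front vowel (/i, e/) → [β].

[p], [p], [β]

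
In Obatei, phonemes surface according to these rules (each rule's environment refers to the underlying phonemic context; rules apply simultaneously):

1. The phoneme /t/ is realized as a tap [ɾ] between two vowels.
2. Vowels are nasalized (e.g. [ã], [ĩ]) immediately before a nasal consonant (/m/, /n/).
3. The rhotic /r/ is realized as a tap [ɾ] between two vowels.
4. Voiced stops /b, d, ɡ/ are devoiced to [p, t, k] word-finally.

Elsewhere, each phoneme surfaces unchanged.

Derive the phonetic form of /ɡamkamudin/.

[ɡãmkãmudĩn]

/ɡ/ (word-initial): rule 4 targets it, but not word-finally → unchanged [ɡ].
/a/ (between /ɡ/ and /m/) occurs before a nasal consonant → [ã] by rule 2.
/m/ — not in any rule's target class → [m].
/k/ (between /m/ and /a/) is unaffected → [k].
/a/ (between /k/ and /m/): before a nasal consonant, so rule 2 applies → [ã].
/m/ (between /a/ and /u/) is unaffected → [m].
/u/ — between /m/ and /d/; rule 2 does not apply here → [u].
/d/ (between /u/ and /i/): rule 4 targets it, but not word-finally → unchanged [d].
/i/ (between /d/ and /n/) occurs before a nasal consonant → [ĩ] by rule 2.
/n/ (word-final): no rule targets it → [n].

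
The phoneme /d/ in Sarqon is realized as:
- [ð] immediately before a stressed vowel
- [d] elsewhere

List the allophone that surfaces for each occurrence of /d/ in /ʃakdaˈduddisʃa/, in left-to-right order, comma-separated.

[d], [ð], [d], [d]

Occurrence 1 (position 4): no conditioning environment matches → elsewhere allophone [d].
Occurrence 2 (position 6): immediately before a stressed vowel → [ð].
Occurrence 3 (position 8): no conditioning environment matches → elsewhere allophone [d].
Occurrence 4 (position 9): no conditioning environment matches → elsewhere allophone [d].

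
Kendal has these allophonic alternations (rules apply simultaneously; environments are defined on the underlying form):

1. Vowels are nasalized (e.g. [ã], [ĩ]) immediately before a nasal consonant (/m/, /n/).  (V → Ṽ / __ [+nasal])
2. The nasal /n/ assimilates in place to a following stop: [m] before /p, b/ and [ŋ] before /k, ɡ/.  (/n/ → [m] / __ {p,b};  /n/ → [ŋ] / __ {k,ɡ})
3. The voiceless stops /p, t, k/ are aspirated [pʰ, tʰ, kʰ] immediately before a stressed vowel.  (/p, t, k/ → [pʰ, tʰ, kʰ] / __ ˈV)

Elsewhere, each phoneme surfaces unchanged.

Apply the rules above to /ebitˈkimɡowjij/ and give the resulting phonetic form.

[ebitˈkʰĩmɡowjij]

/e/ (word-initial): rule 1 targets it, but not before a nasal consonant → unchanged [e].
/b/ (between /e/ and /i/) is unaffected → [b].
/i/ (between /b/ and /t/) is in the target of rule 1 but the environment (before a nasal consonant) is not met → [i].
/t/ (between /i/ and /k/) is in the target of rule 3 but the environment (immediately before a stressed vowel) is not met → [t].
/k/ (between /t/ and /i/) occurs immediately before a stressed vowel → [kʰ] by rule 3.
/i/ (between /k/ and /m/): before a nasal consonant, so rule 1 applies → [ĩ].
/m/ (between /i/ and /ɡ/) is unaffected → [m].
/ɡ/ — not in any rule's target class → [ɡ].
/o/ — between /ɡ/ and /w/; rule 1 does not apply here → [o].
/w/ stays [w].
/j/ (between /w/ and /i/): no rule targets it → [j].
/i/ (between /j/ and /j/) fails the environment for rule 1, so it stays [i].
/j/ (word-final): no rule targets it → [j].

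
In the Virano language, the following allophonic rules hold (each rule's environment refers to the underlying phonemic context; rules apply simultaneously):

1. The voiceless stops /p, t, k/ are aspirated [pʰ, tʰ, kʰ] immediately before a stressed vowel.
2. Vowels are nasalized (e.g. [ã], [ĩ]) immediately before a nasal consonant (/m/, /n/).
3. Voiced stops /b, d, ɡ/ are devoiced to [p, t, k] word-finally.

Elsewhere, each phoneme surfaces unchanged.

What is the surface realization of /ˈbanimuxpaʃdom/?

[ˈbãnĩmuxpaʃdõm]

/b/ (word-initial): rule 3 targets it, but not word-finally → unchanged [b].
/a/ — between /b/ and /n/, before a nasal consonant — surfaces as [ã] (rule 2).
Rule 2 applies to /i/ (between /n/ and /m/: before a nasal consonant) → [ĩ].
/u/ (between /m/ and /x/): rule 2 targets it, but not before a nasal consonant → unchanged [u].
/p/ (between /x/ and /a/): rule 1 targets it, but not immediately before a stressed vowel → unchanged [p].
/a/ (between /p/ and /ʃ/): rule 2 targets it, but not before a nasal consonant → unchanged [a].
/d/ (between /ʃ/ and /o/) is in the target of rule 3 but the environment (word-finally) is not met → [d].
/o/ (between /d/ and /m/) occurs before a nasal consonant → [õ] by rule 2.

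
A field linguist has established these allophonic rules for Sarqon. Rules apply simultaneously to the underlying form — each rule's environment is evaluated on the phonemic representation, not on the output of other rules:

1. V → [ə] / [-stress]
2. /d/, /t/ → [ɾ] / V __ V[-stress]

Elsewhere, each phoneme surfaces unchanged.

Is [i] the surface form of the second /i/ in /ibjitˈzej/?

No

/i/ — between /j/ and /t/, in an unstressed syllable — surfaces as [ə] (rule 1).
The actual realization is [ə], not [i].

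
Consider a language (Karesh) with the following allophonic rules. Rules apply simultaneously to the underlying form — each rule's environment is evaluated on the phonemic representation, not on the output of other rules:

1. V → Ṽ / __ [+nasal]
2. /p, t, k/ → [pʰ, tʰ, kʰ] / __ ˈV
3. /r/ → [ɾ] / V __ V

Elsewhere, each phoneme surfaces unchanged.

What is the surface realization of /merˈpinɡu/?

[merˈpʰĩnɡu]

/m/ (word-initial) is unaffected → [m].
/e/ — between /m/ and /r/; rule 1 does not apply here → [e].
/r/ (between /e/ and /p/): rule 3 targets it, but not between two vowels → unchanged [r].
/p/ meets the environment for rule 2 (immediately before a stressed vowel) → [pʰ].
/i/ (between /p/ and /n/): before a nasal consonant, so rule 1 applies → [ĩ].
/n/ stays [n].
/ɡ/ stays [ɡ].
/u/ (word-final): rule 1 targets it, but not before a nasal consonant → unchanged [u].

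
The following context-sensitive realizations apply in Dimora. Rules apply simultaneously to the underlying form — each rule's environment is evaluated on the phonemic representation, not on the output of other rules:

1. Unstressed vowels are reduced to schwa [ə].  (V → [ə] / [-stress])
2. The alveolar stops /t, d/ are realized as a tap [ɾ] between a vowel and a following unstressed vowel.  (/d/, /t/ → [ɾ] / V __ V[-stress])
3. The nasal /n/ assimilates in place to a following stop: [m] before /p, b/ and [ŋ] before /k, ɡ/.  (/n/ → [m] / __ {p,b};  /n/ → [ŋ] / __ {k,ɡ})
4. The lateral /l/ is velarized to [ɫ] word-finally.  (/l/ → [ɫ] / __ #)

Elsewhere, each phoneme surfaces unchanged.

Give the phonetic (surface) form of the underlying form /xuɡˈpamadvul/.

/u/ — between /x/ and /ɡ/, in an unstressed syllable — surfaces as [ə] (rule 1).
/a/ (between /p/ and /m/): rule 1 targets it, but not in an unstressed syllable → unchanged [a].
/a/ (between /m/ and /d/): in an unstressed syllable, so rule 1 applies → [ə].
/d/ (between /a/ and /v/): rule 2 targets it, but not between a vowel and a following unstressed vowel → unchanged [d].
Rule 1 applies to /u/ (between /v/ and /l/: in an unstressed syllable) → [ə].
/l/ (word-final) occurs word-finally → [ɫ] by rule 4.

[xəɡˈpamədvəɫ]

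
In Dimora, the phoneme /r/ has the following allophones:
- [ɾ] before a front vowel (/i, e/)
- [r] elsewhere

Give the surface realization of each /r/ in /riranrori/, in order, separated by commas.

[ɾ], [r], [r], [ɾ]

Occurrence 1 (position 1): before a front vowel (/i, e/) → [ɾ].
Occurrence 2 (position 3): no conditioning environment matches → elsewhere allophone [r].
Occurrence 3 (position 6): no conditioning environment matches → elsewhere allophone [r].
Occurrence 4 (position 8): before a front vowel (/i, e/) → [ɾ].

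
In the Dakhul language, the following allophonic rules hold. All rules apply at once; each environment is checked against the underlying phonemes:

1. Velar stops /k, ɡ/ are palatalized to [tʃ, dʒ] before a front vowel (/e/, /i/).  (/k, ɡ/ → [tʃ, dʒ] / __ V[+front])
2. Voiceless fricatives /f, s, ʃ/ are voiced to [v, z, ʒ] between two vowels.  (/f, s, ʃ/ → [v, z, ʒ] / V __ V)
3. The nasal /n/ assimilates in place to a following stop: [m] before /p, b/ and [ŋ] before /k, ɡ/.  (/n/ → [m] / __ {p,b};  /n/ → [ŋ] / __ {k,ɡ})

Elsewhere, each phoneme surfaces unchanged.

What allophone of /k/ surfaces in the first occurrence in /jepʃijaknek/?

/k/ — between /a/ and /n/; rule 1 does not apply here → [k].

[k]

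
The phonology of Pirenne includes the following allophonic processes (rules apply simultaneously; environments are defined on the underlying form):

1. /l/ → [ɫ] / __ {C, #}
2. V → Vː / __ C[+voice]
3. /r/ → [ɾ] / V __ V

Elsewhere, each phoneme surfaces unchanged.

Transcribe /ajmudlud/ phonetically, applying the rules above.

/a/ meets the environment for rule 2 (before a voiced consonant) → [aː].
/j/ stays [j].
/m/ (between /j/ and /u/): no rule targets it → [m].
Rule 2 applies to /u/ (between /m/ and /d/: before a voiced consonant) → [uː].
/d/ — not in any rule's target class → [d].
/l/ (between /d/ and /u/): rule 1 targets it, but not word-finally or immediately before a consonant → unchanged [l].
/u/ (between /l/ and /d/) occurs before a voiced consonant → [uː] by rule 2.
/d/ (word-final): no rule targets it → [d].

[aːjmuːdluːd]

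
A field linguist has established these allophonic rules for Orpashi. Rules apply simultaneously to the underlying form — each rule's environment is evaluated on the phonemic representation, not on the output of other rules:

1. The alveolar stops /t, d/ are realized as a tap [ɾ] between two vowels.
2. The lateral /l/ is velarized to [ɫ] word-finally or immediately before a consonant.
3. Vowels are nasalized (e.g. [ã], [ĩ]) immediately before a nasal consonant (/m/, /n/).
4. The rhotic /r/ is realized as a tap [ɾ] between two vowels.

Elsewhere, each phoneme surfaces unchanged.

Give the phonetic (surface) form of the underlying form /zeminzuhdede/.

[zẽmĩnzuhdeɾe]

/z/ stays [z].
Rule 3 applies to /e/ (between /z/ and /m/: before a nasal consonant) → [ẽ].
/m/ (between /e/ and /i/) is unaffected → [m].
/i/ — between /m/ and /n/, before a nasal consonant — surfaces as [ĩ] (rule 3).
/n/ (between /i/ and /z/) is unaffected → [n].
/z/ (between /n/ and /u/): no rule targets it → [z].
/u/ (between /z/ and /h/): rule 3 targets it, but not before a nasal consonant → unchanged [u].
/h/ (between /u/ and /d/) is unaffected → [h].
/d/ — between /h/ and /e/; rule 1 does not apply here → [d].
/e/ (between /d/ and /d/) fails the environment for rule 3, so it stays [e].
/d/ meets the environment for rule 1 (between two vowels) → [ɾ].
/e/ (word-final): rule 3 targets it, but not before a nasal consonant → unchanged [e].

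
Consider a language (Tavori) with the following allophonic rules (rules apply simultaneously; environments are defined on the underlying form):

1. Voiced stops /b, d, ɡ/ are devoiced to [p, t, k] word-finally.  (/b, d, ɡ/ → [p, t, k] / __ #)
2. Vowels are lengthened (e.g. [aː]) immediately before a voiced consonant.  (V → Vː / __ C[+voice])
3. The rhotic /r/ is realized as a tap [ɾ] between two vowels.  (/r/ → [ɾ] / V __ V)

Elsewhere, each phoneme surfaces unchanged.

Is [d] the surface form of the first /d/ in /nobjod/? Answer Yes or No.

Rule 1 applies to /d/ (word-final: word-finally) → [t].
The actual realization is [t], not [d].

No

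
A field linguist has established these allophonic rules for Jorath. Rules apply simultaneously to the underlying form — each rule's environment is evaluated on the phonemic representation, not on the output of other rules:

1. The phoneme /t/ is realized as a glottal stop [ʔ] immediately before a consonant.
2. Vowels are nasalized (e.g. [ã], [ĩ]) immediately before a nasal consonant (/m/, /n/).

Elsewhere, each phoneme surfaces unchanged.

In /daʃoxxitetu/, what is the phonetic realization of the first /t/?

/t/ — between /i/ and /e/; rule 1 does not apply here → [t].

[t]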